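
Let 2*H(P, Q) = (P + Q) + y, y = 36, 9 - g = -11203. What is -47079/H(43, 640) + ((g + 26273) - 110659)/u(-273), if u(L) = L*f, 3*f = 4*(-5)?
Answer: -111989833/654290 ≈ -171.16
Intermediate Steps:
g = 11212 (g = 9 - 1*(-11203) = 9 + 11203 = 11212)
f = -20/3 (f = (4*(-5))/3 = (⅓)*(-20) = -20/3 ≈ -6.6667)
H(P, Q) = 18 + P/2 + Q/2 (H(P, Q) = ((P + Q) + 36)/2 = (36 + P + Q)/2 = 18 + P/2 + Q/2)
u(L) = -20*L/3 (u(L) = L*(-20/3) = -20*L/3)
-47079/H(43, 640) + ((g + 26273) - 110659)/u(-273) = -47079/(18 + (½)*43 + (½)*640) + ((11212 + 26273) - 110659)/((-20/3*(-273))) = -47079/(18 + 43/2 + 320) + (37485 - 110659)/1820 = -47079/719/2 - 73174*1/1820 = -47079*2/719 - 36587/910 = -94158/719 - 36587/910 = -111989833/654290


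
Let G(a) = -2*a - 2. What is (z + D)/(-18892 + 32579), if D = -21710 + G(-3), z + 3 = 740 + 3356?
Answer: -17613/13687 ≈ -1.2868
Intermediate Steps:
G(a) = -2 - 2*a
z = 4093 (z = -3 + (740 + 3356) = -3 + 4096 = 4093)
D = -21706 (D = -21710 + (-2 - 2*(-3)) = -21710 + (-2 + 6) = -21710 + 4 = -21706)
(z + D)/(-18892 + 32579) = (4093 - 21706)/(-18892 + 32579) = -17613/13687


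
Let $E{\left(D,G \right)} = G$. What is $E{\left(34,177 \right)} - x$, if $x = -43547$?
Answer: $43724$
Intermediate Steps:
$E{\left(34,177 \right)} - x = 177 - -43547 = 177 + 43547 = 43724$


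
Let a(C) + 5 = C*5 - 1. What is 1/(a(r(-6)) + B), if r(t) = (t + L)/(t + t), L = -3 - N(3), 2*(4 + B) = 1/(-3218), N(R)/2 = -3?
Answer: -1609/14079 ≈ -0.11428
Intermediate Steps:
N(R) = -6 (N(R) = 2*(-3) = -6)
B = -25745/6436 (B = -4 + (1/2)/(-3218) = -4 + (1/2)*(-1/3218) = -4 - 1/6436 = -25745/6436 ≈ -4.0002)
L = 3 (L = -3 - 1*(-6) = -3 + 6 = 3)
r(t) = (3 + t)/(2*t) (r(t) = (t + 3)/(t + t) = (3 + t)/((2*t)) = (3 + t)*(1/(2*t)) = (3 + t)/(2*t))
a(C) = -6 + 5*C (a(C) = -5 + (C*5 - 1) = -5 + (5*C - 1) = -5 + (-1 + 5*C) = -6 + 5*C)
1/(a(r(-6)) + B) = 1/((-6 + 5*((1/2)*(3 - 6)/(-6))) - 25745/6436) = 1/((-6 + 5*((1/2)*(-1/6)*(-3))) - 25745/6436) = 1/((-6 + 5*(1/4)) - 25745/6436) = 1/((-6 + 5/4) - 25745/6436) = 1/(-19/4 - 25745/6436) = 1/(-14079/1609) = -1609/14079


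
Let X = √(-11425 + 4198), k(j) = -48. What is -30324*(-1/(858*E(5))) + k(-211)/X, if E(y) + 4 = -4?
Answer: -2527/572 + 16*I*√803/803 ≈ -4.4178 + 0.56463*I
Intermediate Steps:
E(y) = -8 (E(y) = -4 - 4 = -8)
X = 3*I*√803 (X = √(-7227) = 3*I*√803 ≈ 85.012*I)
-30324*(-1/(858*E(5))) + k(-211)/X = -30324/((26*(-8))*(-33)) - 48*(-I*√803/2409) = -30324/((-208*(-33))) - (-16)*I*√803/803 = -30324/6864 + 16*I*√803/803 = -30324*1/6864 + 16*I*√803/803 = -2527/572 + 16*I*√803/803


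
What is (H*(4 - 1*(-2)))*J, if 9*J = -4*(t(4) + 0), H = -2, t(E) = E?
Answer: 64/3 ≈ 21.333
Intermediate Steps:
J = -16/9 (J = (-4*(4 + 0))/9 = (-4*4)/9 = (⅑)*(-16) = -16/9 ≈ -1.7778)
(H*(4 - 1*(-2)))*J = -2*(4 - 1*(-2))*(-16/9) = -2*(4 + 2)*(-16/9) = -2*6*(-16/9) = -12*(-16/9) = 64/3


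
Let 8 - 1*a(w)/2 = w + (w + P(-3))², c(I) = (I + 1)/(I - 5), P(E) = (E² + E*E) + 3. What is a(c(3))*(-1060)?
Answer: 744120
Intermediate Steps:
P(E) = 3 + 2*E² (P(E) = (E² + E²) + 3 = 2*E² + 3 = 3 + 2*E²)
c(I) = (1 + I)/(-5 + I)
a(w) = 16 - 2*w - 2*(21 + w)² (a(w) = 16 - 2*(w + (w + (3 + 2*(-3)²))²) = 16 - 2*(w + (w + (3 + 2*9))²) = 16 - 2*(w + (w + (3 + 18))²) = 16 - 2*(w + (w + 21)²) = 16 - 2*(w + (21 + w)²) = 16 + (-2*w - 2*(21 + w)²) = 16 - 2*w - 2*(21 + w)²)
a(c(3))*(-1060) = (16 - 2*(1 + 3)/(-5 + 3) - 2*(21 + (1 + 3)/(-5 + 3))²)*(-1060) = (16 - 2*4/(-2) - 2*(21 + 4/(-2))²)*(-1060) = (16 - (-1)*4 - 2*(21 - ½*4)²)*(-1060) = (16 - 2*(-2) - 2*(21 - 2)²)*(-1060) = (16 + 4 - 2*19²)*(-1060) = (16 + 4 - 2*361)*(-1060) = (16 + 4 - 722)*(-1060) = -702*(-1060) = 744120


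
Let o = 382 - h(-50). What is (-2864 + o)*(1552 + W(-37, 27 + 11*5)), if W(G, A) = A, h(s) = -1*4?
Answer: -4049052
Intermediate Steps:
h(s) = -4
o = 386 (o = 382 - 1*(-4) = 382 + 4 = 386)
(-2864 + o)*(1552 + W(-37, 27 + 11*5)) = (-2864 + 386)*(1552 + (27 + 11*5)) = -2478*(1552 + (27 + 55)) = -2478*(1552 + 82) = -2478*1634 = -4049052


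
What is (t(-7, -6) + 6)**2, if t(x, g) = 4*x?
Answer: 484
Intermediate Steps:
(t(-7, -6) + 6)**2 = (4*(-7) + 6)**2 = (-28 + 6)**2 = (-22)**2 = 484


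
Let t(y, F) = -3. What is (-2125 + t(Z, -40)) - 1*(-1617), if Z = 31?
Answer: -511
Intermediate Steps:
(-2125 + t(Z, -40)) - 1*(-1617) = (-2125 - 3) - 1*(-1617) = -2128 + 1617 = -511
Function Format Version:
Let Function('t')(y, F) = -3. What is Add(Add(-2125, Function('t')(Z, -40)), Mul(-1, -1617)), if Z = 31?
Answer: -511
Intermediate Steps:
Add(Add(-2125, Function('t')(Z, -40)), Mul(-1, -1617)) = Add(Add(-2125, -3), Mul(-1, -1617)) = Add(-2128, 1617) = -511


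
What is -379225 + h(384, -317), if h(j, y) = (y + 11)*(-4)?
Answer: -378001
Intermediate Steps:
h(j, y) = -44 - 4*y (h(j, y) = (11 + y)*(-4) = -44 - 4*y)
-379225 + h(384, -317) = -379225 + (-44 - 4*(-317)) = -379225 + (-44 + 1268) = -379225 + 1224 = -378001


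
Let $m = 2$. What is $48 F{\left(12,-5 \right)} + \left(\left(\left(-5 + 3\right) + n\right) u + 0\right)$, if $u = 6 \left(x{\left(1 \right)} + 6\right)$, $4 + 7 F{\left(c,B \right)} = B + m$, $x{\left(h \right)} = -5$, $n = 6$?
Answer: $-24$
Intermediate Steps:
$F{\left(c,B \right)} = - \frac{2}{7} + \frac{B}{7}$ ($F{\left(c,B \right)} = - \frac{4}{7} + \frac{B + 2}{7} = - \frac{4}{7} + \frac{2 + B}{7} = - \frac{4}{7} + \left(\frac{2}{7} + \frac{B}{7}\right) = - \frac{2}{7} + \frac{B}{7}$)
$u = 6$ ($u = 6 \left(-5 + 6\right) = 6 \cdot 1 = 6$)
$48 F{\left(12,-5 \right)} + \left(\left(\left(-5 + 3\right) + n\right) u + 0\right) = 48 \left(- \frac{2}{7} + \frac{1}{7} \left(-5\right)\right) + \left(\left(\left(-5 + 3\right) + 6\right) 6 + 0\right) = 48 \left(- \frac{2}{7} - \frac{5}{7}\right) + \left(\left(-2 + 6\right) 6 + 0\right) = 48 \left(-1\right) + \left(4 \cdot 6 + 0\right) = -48 + \left(24 + 0\right) = -48 + 24 = -24$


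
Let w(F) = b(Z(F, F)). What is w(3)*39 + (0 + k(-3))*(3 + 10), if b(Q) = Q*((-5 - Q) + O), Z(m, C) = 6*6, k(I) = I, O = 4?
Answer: -51987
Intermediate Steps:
Z(m, C) = 36
b(Q) = Q*(-1 - Q) (b(Q) = Q*((-5 - Q) + 4) = Q*(-1 - Q))
w(F) = -1332 (w(F) = -1*36*(1 + 36) = -1*36*37 = -1332)
w(3)*39 + (0 + k(-3))*(3 + 10) = -1332*39 + (0 - 3)*(3 + 10) = -51948 - 3*13 = -51948 - 39 = -51987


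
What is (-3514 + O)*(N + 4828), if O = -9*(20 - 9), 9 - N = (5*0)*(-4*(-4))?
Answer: -17476081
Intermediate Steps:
N = 9 (N = 9 - 5*0*(-4*(-4)) = 9 - 0*16 = 9 - 1*0 = 9 + 0 = 9)
O = -99 (O = -9*11 = -99)
(-3514 + O)*(N + 4828) = (-3514 - 99)*(9 + 4828) = -3613*4837 = -17476081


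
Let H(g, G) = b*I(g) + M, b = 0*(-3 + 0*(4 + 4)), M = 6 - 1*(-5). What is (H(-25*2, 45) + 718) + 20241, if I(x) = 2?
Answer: 20970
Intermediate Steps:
M = 11 (M = 6 + 5 = 11)
b = 0 (b = 0*(-3 + 0*8) = 0*(-3 + 0) = 0*(-3) = 0)
H(g, G) = 11 (H(g, G) = 0*2 + 11 = 0 + 11 = 11)
(H(-25*2, 45) + 718) + 20241 = (11 + 718) + 20241 = 729 + 20241 = 20970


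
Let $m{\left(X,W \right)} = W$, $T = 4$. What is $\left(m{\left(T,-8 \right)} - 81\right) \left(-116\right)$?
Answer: $10324$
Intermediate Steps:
$\left(m{\left(T,-8 \right)} - 81\right) \left(-116\right) = \left(-8 - 81\right) \left(-116\right) = \left(-89\right) \left(-116\right) = 10324$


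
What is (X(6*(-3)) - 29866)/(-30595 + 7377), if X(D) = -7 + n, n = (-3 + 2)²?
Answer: 14936/11609 ≈ 1.2866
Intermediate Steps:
n = 1 (n = (-1)² = 1)
X(D) = -6 (X(D) = -7 + 1 = -6)
(X(6*(-3)) - 29866)/(-30595 + 7377) = (-6 - 29866)/(-30595 + 7377) = -29872/(-23218) = -29872*(-1/23218) = 14936/11609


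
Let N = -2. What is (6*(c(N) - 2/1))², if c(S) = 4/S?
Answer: 576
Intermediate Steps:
(6*(c(N) - 2/1))² = (6*(4/(-2) - 2/1))² = (6*(4*(-½) - 2*1))² = (6*(-2 - 2))² = (6*(-4))² = (-24)² = 576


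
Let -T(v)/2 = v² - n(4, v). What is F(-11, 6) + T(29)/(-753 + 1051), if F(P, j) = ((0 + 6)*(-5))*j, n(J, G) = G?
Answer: -27632/149 ≈ -185.45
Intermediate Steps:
F(P, j) = -30*j (F(P, j) = (6*(-5))*j = -30*j)
T(v) = -2*v² + 2*v (T(v) = -2*(v² - v) = -2*v² + 2*v)
F(-11, 6) + T(29)/(-753 + 1051) = -30*6 + (2*29*(1 - 1*29))/(-753 + 1051) = -180 + (2*29*(1 - 29))/298 = -180 + (2*29*(-28))/298 = -180 + (1/298)*(-1624) = -180 - 812/149 = -27632/149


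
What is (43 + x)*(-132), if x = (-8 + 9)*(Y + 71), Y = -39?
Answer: -9900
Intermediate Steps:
x = 32 (x = (-8 + 9)*(-39 + 71) = 1*32 = 32)
(43 + x)*(-132) = (43 + 32)*(-132) = 75*(-132) = -9900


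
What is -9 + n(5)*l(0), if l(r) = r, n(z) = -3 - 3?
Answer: -9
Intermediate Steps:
n(z) = -6
-9 + n(5)*l(0) = -9 - 6*0 = -9 + 0 = -9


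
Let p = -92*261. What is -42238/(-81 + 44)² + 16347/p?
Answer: -345532633/10957476 ≈ -31.534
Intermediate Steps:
p = -24012
-42238/(-81 + 44)² + 16347/p = -42238/(-81 + 44)² + 16347/(-24012) = -42238/((-37)²) + 16347*(-1/24012) = -42238/1369 - 5449/8004 = -345532633/10957476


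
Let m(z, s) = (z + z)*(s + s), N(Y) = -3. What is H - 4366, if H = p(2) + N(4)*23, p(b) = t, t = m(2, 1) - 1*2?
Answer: -4429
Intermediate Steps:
m(z, s) = 4*s*z (m(z, s) = (2*z)*(2*s) = 4*s*z)
t = 6 (t = 4*1*2 - 1*2 = 8 - 2 = 6)
p(b) = 6
H = -63 (H = 6 - 3*23 = 6 - 69 = -63)
H - 4366 = -63 - 4366 = -4429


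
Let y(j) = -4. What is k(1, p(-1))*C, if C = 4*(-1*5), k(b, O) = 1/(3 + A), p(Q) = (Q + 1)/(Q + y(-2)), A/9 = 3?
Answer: -⅔ ≈ -0.66667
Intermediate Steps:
A = 27 (A = 9*3 = 27)
p(Q) = (1 + Q)/(-4 + Q) (p(Q) = (Q + 1)/(Q - 4) = (1 + Q)/(-4 + Q))
k(b, O) = 1/30 (k(b, O) = 1/(3 + 27) = 1/30)
C = -20 (C = 4*(-5) = -20)
k(1, p(-1))*C = (1/30)*(-20) = -⅔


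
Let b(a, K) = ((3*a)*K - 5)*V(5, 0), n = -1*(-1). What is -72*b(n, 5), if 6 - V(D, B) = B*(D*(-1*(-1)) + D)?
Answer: -4320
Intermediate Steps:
n = 1
V(D, B) = 6 - 2*B*D (V(D, B) = 6 - B*(D*(-1*(-1)) + D) = 6 - B*(D*1 + D) = 6 - B*(D + D) = 6 - B*2*D = 6 - 2*B*D)
b(a, K) = -30 + 18*K*a (b(a, K) = ((3*a)*K - 5)*(6 - 2*0*5) = (3*K*a - 5)*(6 + 0) = (-5 + 3*K*a)*6 = -30 + 18*K*a)
-72*b(n, 5) = -72*(-30 + 18*5*1) = -72*(-30 + 90) = -72*60 = -4320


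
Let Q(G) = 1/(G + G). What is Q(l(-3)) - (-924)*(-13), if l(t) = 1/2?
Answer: -12011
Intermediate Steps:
l(t) = ½ (l(t) = 1*(½) = ½)
Q(G) = 1/(2*G)
Q(l(-3)) - (-924)*(-13) = 1/(2*(½)) - (-924)*(-13) = (½)*2 - 84*143 = 1 - 12012 = -12011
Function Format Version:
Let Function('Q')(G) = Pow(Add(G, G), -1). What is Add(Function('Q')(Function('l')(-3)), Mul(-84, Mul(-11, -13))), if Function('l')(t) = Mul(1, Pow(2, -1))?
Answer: -12011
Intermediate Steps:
Function('l')(t) = Rational(1, 2) (Function('l')(t) = Mul(1, Rational(1, 2)) = Rational(1, 2))
Function('Q')(G) = Mul(Rational(1, 2), Pow(G, -1)) (Function('Q')(G) = Pow(Mul(2, G), -1) = Mul(Rational(1, 2), Pow(G, -1)))
Add(Function('Q')(Function('l')(-3)), Mul(-84, Mul(-11, -13))) = Add(Mul(Rational(1, 2), Pow(Rational(1, 2), -1)), Mul(-84, Mul(-11, -13))) = Add(Mul(Rational(1, 2), 2), Mul(-84, 143)) = Add(1, -12012) = -12011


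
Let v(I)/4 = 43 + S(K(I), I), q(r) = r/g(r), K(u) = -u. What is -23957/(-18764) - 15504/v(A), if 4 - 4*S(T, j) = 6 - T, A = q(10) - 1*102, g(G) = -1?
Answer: -47360197/881908 ≈ -53.702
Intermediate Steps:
q(r) = -r (q(r) = r/(-1) = r*(-1) = -r)
A = -112 (A = -1*10 - 1*102 = -10 - 102 = -112)
S(T, j) = -½ + T/4 (S(T, j) = 1 - (6 - T)/4 = 1 + (-3/2 + T/4) = -½ + T/4)
v(I) = 170 - I (v(I) = 4*(43 + (-½ + (-I)/4)) = 4*(43 + (-½ - I/4)) = 4*(85/2 - I/4) = 170 - I)
-23957/(-18764) - 15504/v(A) = -23957/(-18764) - 15504/(170 - 1*(-112)) = -23957*(-1/18764) - 15504/(170 + 112) = 23957/18764 - 15504/282 = 23957/18764 - 15504*1/282 = 23957/18764 - 2584/47 = -47360197/881908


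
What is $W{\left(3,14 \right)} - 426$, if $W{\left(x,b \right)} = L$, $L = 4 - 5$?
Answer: $-427$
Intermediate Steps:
$L = -1$
$W{\left(x,b \right)} = -1$
$W{\left(3,14 \right)} - 426 = -1 - 426 = -427$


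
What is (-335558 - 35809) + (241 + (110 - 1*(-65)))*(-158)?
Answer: -437095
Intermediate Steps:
(-335558 - 35809) + (241 + (110 - 1*(-65)))*(-158) = -371367 + (241 + (110 + 65))*(-158) = -371367 + (241 + 175)*(-158) = -371367 + 416*(-158) = -371367 - 65728 = -437095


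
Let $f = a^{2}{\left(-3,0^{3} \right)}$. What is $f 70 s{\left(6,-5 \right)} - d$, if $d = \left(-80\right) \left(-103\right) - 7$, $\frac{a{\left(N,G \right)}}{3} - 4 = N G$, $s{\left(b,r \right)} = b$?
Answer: $52247$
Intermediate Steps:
$a{\left(N,G \right)} = 12 + 3 G N$ ($a{\left(N,G \right)} = 12 + 3 N G = 12 + 3 G N$)
$d = 8233$ ($d = 8240 - 7 = 8233$)
$f = 144$ ($f = \left(12 + 3 \cdot 0^{3} \left(-3\right)\right)^{2} = \left(12 + 3 \cdot 0 \left(-3\right)\right)^{2} = \left(12 + 0\right)^{2} = 12^{2} = 144$)
$f 70 s{\left(6,-5 \right)} - d = 144 \cdot 70 \cdot 6 - 8233 = 144 \cdot 420 - 8233 = 60480 - 8233 = 52247$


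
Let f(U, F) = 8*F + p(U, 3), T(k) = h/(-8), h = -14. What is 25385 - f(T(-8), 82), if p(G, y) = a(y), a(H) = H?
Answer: 24726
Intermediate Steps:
T(k) = 7/4 (T(k) = -14/(-8) = -14*(-⅛) = 7/4)
p(G, y) = y
f(U, F) = 3 + 8*F (f(U, F) = 8*F + 3 = 3 + 8*F)
25385 - f(T(-8), 82) = 25385 - (3 + 8*82) = 25385 - (3 + 656) = 25385 - 1*659 = 25385 - 659 = 24726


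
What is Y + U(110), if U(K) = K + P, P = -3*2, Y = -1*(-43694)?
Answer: 43798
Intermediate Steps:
Y = 43694
P = -6
U(K) = -6 + K (U(K) = K - 6 = -6 + K)
Y + U(110) = 43694 + (-6 + 110) = 43694 + 104 = 43798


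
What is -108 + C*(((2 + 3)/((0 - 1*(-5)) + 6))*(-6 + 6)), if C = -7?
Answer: -108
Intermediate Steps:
-108 + C*(((2 + 3)/((0 - 1*(-5)) + 6))*(-6 + 6)) = -108 - 7*(2 + 3)/((0 - 1*(-5)) + 6)*(-6 + 6) = -108 - 7*5/((0 + 5) + 6)*0 = -108 - 7*5/(5 + 6)*0 = -108 - 7*5/11*0 = -108 - 7*5*(1/11)*0 = -108 - 35*0/11 = -108 - 7*0 = -108 + 0 = -108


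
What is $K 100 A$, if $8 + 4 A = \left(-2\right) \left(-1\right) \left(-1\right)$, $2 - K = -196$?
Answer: $-49500$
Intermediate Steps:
$K = 198$ ($K = 2 - -196 = 2 + 196 = 198$)
$A = - \frac{5}{2}$ ($A = -2 + \frac{\left(-2\right) \left(-1\right) \left(-1\right)}{4} = -2 + \frac{2 \left(-1\right)}{4} = -2 + \frac{1}{4} \left(-2\right) = -2 - \frac{1}{2} = - \frac{5}{2} \approx -2.5$)
$K 100 A = 198 \cdot 100 \left(- \frac{5}{2}\right) = 19800 \left(- \frac{5}{2}\right) = -49500$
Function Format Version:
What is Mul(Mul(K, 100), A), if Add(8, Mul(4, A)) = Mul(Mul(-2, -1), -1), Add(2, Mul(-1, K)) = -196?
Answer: -49500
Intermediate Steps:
K = 198 (K = Add(2, Mul(-1, -196)) = Add(2, 196) = 198)
A = Rational(-5, 2) (A = Add(-2, Mul(Rational(1, 4), Mul(Mul(-2, -1), -1))) = Add(-2, Mul(Rational(1, 4), Mul(2, -1))) = Add(-2, Mul(Rational(1, 4), -2)) = Add(-2, Rational(-1, 2)) = Rational(-5, 2) ≈ -2.5000)
Mul(Mul(K, 100), A) = Mul(Mul(198, 100), Rational(-5, 2)) = Mul(19800, Rational(-5, 2)) = -49500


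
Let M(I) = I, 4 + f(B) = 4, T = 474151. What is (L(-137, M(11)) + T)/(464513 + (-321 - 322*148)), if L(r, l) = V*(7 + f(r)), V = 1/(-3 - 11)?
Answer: 948301/833072 ≈ 1.1383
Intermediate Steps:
f(B) = 0 (f(B) = -4 + 4 = 0)
V = -1/14 (V = 1/(-14) = -1/14 ≈ -0.071429)
L(r, l) = -1/2 (L(r, l) = -(7 + 0)/14 = -1/14*7 = -1/2)
(L(-137, M(11)) + T)/(464513 + (-321 - 322*148)) = (-1/2 + 474151)/(464513 + (-321 - 322*148)) = 948301/(2*(464513 + (-321 - 47656))) = 948301/(2*(464513 - 47977)) = (948301/2)/416536 = (948301/2)*(1/416536) = 948301/833072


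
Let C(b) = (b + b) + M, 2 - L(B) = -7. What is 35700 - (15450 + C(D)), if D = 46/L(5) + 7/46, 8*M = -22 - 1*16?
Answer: 16762217/828 ≈ 20244.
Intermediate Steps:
L(B) = 9 (L(B) = 2 - 1*(-7) = 2 + 7 = 9)
M = -19/4 (M = (-22 - 1*16)/8 = (-22 - 16)/8 = (⅛)*(-38) = -19/4 ≈ -4.7500)
D = 2179/414 (D = 46/9 + 7/46 = 2179/414 ≈ 5.2633)
C(b) = -19/4 + 2*b (C(b) = (b + b) - 19/4 = 2*b - 19/4 = -19/4 + 2*b)
35700 - (15450 + C(D)) = 35700 - (15450 + (-19/4 + 2*(2179/414))) = 35700 - (15450 + (-19/4 + 2179/207)) = 35700 - (15450 + 4783/828) = 35700 - 1*12797383/828 = 35700 - 12797383/828 = 16762217/828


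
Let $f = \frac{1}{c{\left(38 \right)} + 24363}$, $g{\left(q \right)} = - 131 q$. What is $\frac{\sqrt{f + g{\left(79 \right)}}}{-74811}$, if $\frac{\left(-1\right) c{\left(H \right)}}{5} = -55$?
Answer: $- \frac{i \sqrt{6282164249718}}{1843193418} \approx - 0.0013598 i$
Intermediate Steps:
$c{\left(H \right)} = 275$ ($c{\left(H \right)} = \left(-5\right) \left(-55\right) = 275$)
$f = \frac{1}{24638}$ ($f = \frac{1}{275 + 24363} = \frac{1}{24638} \approx 4.0588 \cdot 10^{-5}$)
$\frac{\sqrt{f + g{\left(79 \right)}}}{-74811} = \frac{\sqrt{\frac{1}{24638} - 10349}}{-74811} = \sqrt{\frac{1}{24638} - 10349} \left(- \frac{1}{74811}\right) = \sqrt{- \frac{254978661}{24638}} \left(- \frac{1}{74811}\right) = \frac{i \sqrt{6282164249718}}{24638} \left(- \frac{1}{74811}\right) = - \frac{i \sqrt{6282164249718}}{1843193418}$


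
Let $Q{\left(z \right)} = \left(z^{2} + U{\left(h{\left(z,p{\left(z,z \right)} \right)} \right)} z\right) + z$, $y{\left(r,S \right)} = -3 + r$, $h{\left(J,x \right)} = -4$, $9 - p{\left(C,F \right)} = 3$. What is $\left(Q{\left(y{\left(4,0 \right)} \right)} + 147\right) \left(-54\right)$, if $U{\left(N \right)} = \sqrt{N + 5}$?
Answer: $-8100$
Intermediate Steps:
$p{\left(C,F \right)} = 6$ ($p{\left(C,F \right)} = 9 - 3 = 6$)
$U{\left(N \right)} = \sqrt{5 + N}$
$Q{\left(z \right)} = z^{2} + 2 z$ ($Q{\left(z \right)} = \left(z^{2} + \sqrt{5 - 4} z\right) + z = \left(z^{2} + \sqrt{1} z\right) + z = \left(z^{2} + 1 z\right) + z = \left(z^{2} + z\right) + z = \left(z + z^{2}\right) + z = z^{2} + 2 z$)
$\left(Q{\left(y{\left(4,0 \right)} \right)} + 147\right) \left(-54\right) = \left(\left(-3 + 4\right) \left(2 + \left(-3 + 4\right)\right) + 147\right) \left(-54\right) = \left(1 \left(2 + 1\right) + 147\right) \left(-54\right) = \left(1 \cdot 3 + 147\right) \left(-54\right) = \left(3 + 147\right) \left(-54\right) = 150 \left(-54\right) = -8100$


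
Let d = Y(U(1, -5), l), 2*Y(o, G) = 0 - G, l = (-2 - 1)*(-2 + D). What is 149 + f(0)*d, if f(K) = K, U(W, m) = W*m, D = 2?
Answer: 149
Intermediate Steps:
l = 0 (l = (-2 - 1)*(-2 + 2) = -3*0 = 0)
Y(o, G) = -G/2 (Y(o, G) = (0 - G)/2 = (-G)/2 = -G/2)
d = 0 (d = -1/2*0 = 0)
149 + f(0)*d = 149 + 0*0 = 149 + 0 = 149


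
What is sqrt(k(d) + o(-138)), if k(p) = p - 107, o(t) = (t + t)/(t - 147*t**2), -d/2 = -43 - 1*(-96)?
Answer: I*sqrt(87662744023)/20287 ≈ 14.595*I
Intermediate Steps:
d = -106 (d = -2*(-43 - 1*(-96)) = -2*(-43 + 96) = -2*53 = -106)
o(t) = 2*t/(t - 147*t**2) (o(t) = (2*t)/(t - 147*t**2) = 2*t/(t - 147*t**2))
k(p) = -107 + p
sqrt(k(d) + o(-138)) = sqrt((-107 - 106) - 2/(-1 + 147*(-138))) = sqrt(-213 - 2/(-1 - 20286)) = sqrt(-213 - 2/(-20287)) = sqrt(-213 - 2*(-1/20287)) = sqrt(-213 + 2/20287) = sqrt(-4321129/20287) = I*sqrt(87662744023)/20287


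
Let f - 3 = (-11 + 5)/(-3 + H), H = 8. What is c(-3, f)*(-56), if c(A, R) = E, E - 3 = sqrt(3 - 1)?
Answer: -168 - 56*sqrt(2) ≈ -247.20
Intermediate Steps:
E = 3 + sqrt(2) (E = 3 + sqrt(3 - 1) = 3 + sqrt(2) ≈ 4.4142)
f = 9/5 (f = 3 + (-11 + 5)/(-3 + 8) = 3 - 6/5 = 9/5 ≈ 1.8000)
c(A, R) = 3 + sqrt(2)
c(-3, f)*(-56) = (3 + sqrt(2))*(-56) = -168 - 56*sqrt(2)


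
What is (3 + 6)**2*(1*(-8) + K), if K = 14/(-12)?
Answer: -1485/2 ≈ -742.50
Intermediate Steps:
K = -7/6 (K = 14*(-1/12) = -7/6 ≈ -1.1667)
(3 + 6)**2*(1*(-8) + K) = (3 + 6)**2*(1*(-8) - 7/6) = 9**2*(-8 - 7/6) = 81*(-55/6) = -1485/2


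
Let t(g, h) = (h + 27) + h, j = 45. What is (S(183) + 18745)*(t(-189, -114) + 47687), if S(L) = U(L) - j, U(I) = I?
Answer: 896678138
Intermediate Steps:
t(g, h) = 27 + 2*h (t(g, h) = (27 + h) + h = 27 + 2*h)
S(L) = -45 + L (S(L) = L - 1*45 = L - 45 = -45 + L)
(S(183) + 18745)*(t(-189, -114) + 47687) = ((-45 + 183) + 18745)*((27 + 2*(-114)) + 47687) = (138 + 18745)*((27 - 228) + 47687) = 18883*(-201 + 47687) = 18883*47486 = 896678138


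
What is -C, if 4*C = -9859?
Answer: 9859/4 ≈ 2464.8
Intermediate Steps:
C = -9859/4 (C = (¼)*(-9859) = -9859/4 ≈ -2464.8)
-C = -1*(-9859/4) = 9859/4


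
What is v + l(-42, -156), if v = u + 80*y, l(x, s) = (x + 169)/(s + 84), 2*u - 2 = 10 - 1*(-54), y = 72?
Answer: 416969/72 ≈ 5791.2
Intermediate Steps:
u = 33 (u = 1 + (10 - 1*(-54))/2 = 1 + (10 + 54)/2 = 1 + (½)*64 = 1 + 32 = 33)
l(x, s) = (169 + x)/(84 + s)
v = 5793 (v = 33 + 80*72 = 33 + 5760 = 5793)
v + l(-42, -156) = 5793 + (169 - 42)/(84 - 156) = 5793 + 127/(-72) = 5793 - 1/72*127 = 5793 - 127/72 = 416969/72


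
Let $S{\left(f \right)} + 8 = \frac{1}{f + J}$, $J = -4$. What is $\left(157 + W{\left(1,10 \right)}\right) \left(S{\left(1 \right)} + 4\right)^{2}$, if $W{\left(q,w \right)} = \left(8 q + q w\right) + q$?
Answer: $\frac{29744}{9} \approx 3304.9$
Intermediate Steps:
$W{\left(q,w \right)} = 9 q + q w$
$S{\left(f \right)} = -8 + \frac{1}{-4 + f}$ ($S{\left(f \right)} = -8 + \frac{1}{f - 4} = -8 + \frac{1}{-4 + f}$)
$\left(157 + W{\left(1,10 \right)}\right) \left(S{\left(1 \right)} + 4\right)^{2} = \left(157 + 1 \left(9 + 10\right)\right) \left(\frac{33 - 8}{-4 + 1} + 4\right)^{2} = \left(157 + 1 \cdot 19\right) \left(\frac{33 - 8}{-3} + 4\right)^{2} = \left(157 + 19\right) \left(\left(- \frac{1}{3}\right) 25 + 4\right)^{2} = 176 \left(- \frac{25}{3} + 4\right)^{2} = 176 \left(- \frac{13}{3}\right)^{2} = 176 \cdot \frac{169}{9} = \frac{29744}{9}$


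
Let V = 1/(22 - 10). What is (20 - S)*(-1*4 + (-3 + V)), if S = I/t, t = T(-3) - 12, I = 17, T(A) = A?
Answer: -26311/180 ≈ -146.17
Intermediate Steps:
t = -15 (t = -3 - 12 = -15)
S = -17/15 (S = 17/(-15) = 17*(-1/15) = -17/15 ≈ -1.1333)
V = 1/12 ≈ 0.083333
(20 - S)*(-1*4 + (-3 + V)) = (20 - 1*(-17/15))*(-1*4 + (-3 + 1/12)) = (20 + 17/15)*(-4 - 35/12) = (317/15)*(-83/12) = -26311/180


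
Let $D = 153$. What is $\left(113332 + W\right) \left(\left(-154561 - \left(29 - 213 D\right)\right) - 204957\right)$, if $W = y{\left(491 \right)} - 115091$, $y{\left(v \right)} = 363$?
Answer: $456433368$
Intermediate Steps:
$W = -114728$ ($W = 363 - 115091 = -114728$)
$\left(113332 + W\right) \left(\left(-154561 - \left(29 - 213 D\right)\right) - 204957\right) = \left(113332 - 114728\right) \left(\left(-154561 - \left(29 - 32589\right)\right) - 204957\right) = - 1396 \left(\left(-154561 - \left(29 - 32589\right)\right) - 204957\right) = - 1396 \left(\left(-154561 - -32560\right) - 204957\right) = - 1396 \left(\left(-154561 + 32560\right) - 204957\right) = - 1396 \left(-122001 - 204957\right) = \left(-1396\right) \left(-326958\right) = 456433368$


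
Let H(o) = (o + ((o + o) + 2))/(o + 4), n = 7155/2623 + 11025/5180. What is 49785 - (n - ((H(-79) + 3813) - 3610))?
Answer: 291073091093/5823060 ≈ 49986.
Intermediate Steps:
n = 1885185/388204 (n = 7155*(1/2623) + 11025*(1/5180) = 7155/2623 + 315/148 = 1885185/388204 ≈ 4.8562)
H(o) = (2 + 3*o)/(4 + o) (H(o) = (o + (2*o + 2))/(4 + o) = (o + (2 + 2*o))/(4 + o) = (2 + 3*o)/(4 + o))
49785 - (n - ((H(-79) + 3813) - 3610)) = 49785 - (1885185/388204 - (((2 + 3*(-79))/(4 - 79) + 3813) - 3610)) = 49785 - (1885185/388204 - (((2 - 237)/(-75) + 3813) - 3610)) = 49785 - (1885185/388204 - ((-1/75*(-235) + 3813) - 3610)) = 49785 - (1885185/388204 - ((47/15 + 3813) - 3610)) = 49785 - (1885185/388204 - (57242/15 - 3610)) = 49785 - (1885185/388204 - 1*3092/15) = 49785 - (1885185/388204 - 3092/15) = 49785 - 1*(-1172048993/5823060) = 49785 + 1172048993/5823060 = 291073091093/5823060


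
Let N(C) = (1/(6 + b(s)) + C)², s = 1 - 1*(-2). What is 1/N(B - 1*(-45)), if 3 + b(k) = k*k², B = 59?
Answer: 900/9740641 ≈ 9.2396e-5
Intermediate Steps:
s = 3 (s = 1 + 2 = 3)
b(k) = -3 + k³ (b(k) = -3 + k*k² = -3 + k³)
N(C) = (1/30 + C)² (N(C) = (1/(6 + (-3 + 3³)) + C)² = (1/(6 + (-3 + 27)) + C)² = (1/(6 + 24) + C)² = (1/30 + C)²)
1/N(B - 1*(-45)) = 1/((1 + 30*(59 - 1*(-45)))²/900) = 1/((1 + 30*(59 + 45))²/900) = 1/((1 + 30*104)²/900) = 1/((1 + 3120)²/900) = 1/((1/900)*3121²) = 1/((1/900)*9740641) = 1/(9740641/900) = 900/9740641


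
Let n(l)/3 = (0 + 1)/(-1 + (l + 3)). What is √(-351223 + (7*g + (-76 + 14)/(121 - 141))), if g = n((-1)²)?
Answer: I*√35121290/10 ≈ 592.63*I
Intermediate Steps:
n(l) = 3/(2 + l) (n(l) = 3*((0 + 1)/(-1 + (l + 3))) = 3*(1/(-1 + (3 + l))) = 3*(1/(2 + l)) = 3/(2 + l))
g = 1 (g = 3/(2 + (-1)²) = 3/(2 + 1) = 3/3 = 3*(⅓) = 1)
√(-351223 + (7*g + (-76 + 14)/(121 - 141))) = √(-351223 + (7*1 + (-76 + 14)/(121 - 141))) = √(-351223 + (7 - 62/(-20))) = √(-351223 + (7 - 62*(-1/20))) = √(-351223 + (7 + 31/10)) = √(-351223 + 101/10) = √(-3512129/10) = I*√35121290/10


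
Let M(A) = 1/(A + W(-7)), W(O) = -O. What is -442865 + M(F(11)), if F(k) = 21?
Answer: -12400219/28 ≈ -4.4287e+5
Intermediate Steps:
M(A) = 1/(7 + A) (M(A) = 1/(A - 1*(-7)) = 1/(A + 7) = 1/(7 + A))
-442865 + M(F(11)) = -442865 + 1/(7 + 21) = -442865 + 1/28 = -12400219/28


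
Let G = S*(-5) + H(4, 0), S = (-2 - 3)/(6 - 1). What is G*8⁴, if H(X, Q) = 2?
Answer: 28672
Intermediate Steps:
S = -1 (S = -5/5 = -5*⅕ = -1)
G = 7 (G = -1*(-5) + 2 = 5 + 2 = 7)
G*8⁴ = 7*8⁴ = 7*4096 = 28672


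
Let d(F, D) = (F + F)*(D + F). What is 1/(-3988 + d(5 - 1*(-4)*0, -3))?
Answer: -1/3968 ≈ -0.00025202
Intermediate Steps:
d(F, D) = 2*F*(D + F) (d(F, D) = (2*F)*(D + F) = 2*F*(D + F))
1/(-3988 + d(5 - 1*(-4)*0, -3)) = 1/(-3988 + 2*(5 - 1*(-4)*0)*(-3 + (5 - 1*(-4)*0))) = 1/(-3988 + 2*(5 + 4*0)*(-3 + (5 + 4*0))) = 1/(-3988 + 2*(5 + 0)*(-3 + (5 + 0))) = 1/(-3988 + 2*5*(-3 + 5)) = 1/(-3988 + 2*5*2) = 1/(-3988 + 20) = 1/(-3968) = -1/3968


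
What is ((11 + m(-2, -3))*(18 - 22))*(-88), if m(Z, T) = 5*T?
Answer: -1408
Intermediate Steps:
((11 + m(-2, -3))*(18 - 22))*(-88) = ((11 + 5*(-3))*(18 - 22))*(-88) = ((11 - 15)*(-4))*(-88) = -4*(-4)*(-88) = 16*(-88) = -1408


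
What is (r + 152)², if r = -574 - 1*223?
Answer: 416025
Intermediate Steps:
r = -797 (r = -574 - 223 = -797)
(r + 152)² = (-797 + 152)² = (-645)² = 416025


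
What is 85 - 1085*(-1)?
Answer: 1170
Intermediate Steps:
85 - 1085*(-1) = 85 - 155*(-7) = 85 + 1085 = 1170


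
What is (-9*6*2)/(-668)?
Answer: 27/167 ≈ 0.16168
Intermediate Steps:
(-9*6*2)/(-668) = -54*2*(-1/668) = -108*(-1/668) = 27/167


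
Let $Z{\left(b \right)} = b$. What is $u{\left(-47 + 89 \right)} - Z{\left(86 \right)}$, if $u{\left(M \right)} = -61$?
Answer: $-147$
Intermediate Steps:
$u{\left(-47 + 89 \right)} - Z{\left(86 \right)} = -61 - 86 = -147$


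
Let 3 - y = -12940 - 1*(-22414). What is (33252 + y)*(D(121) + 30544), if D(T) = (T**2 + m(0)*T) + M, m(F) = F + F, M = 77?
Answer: 1076375622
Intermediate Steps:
y = -9471 (y = 3 - (-12940 - 1*(-22414)) = 3 - (-12940 + 22414) = 3 - 1*9474 = 3 - 9474 = -9471)
m(F) = 2*F
D(T) = 77 + T**2 (D(T) = (T**2 + (2*0)*T) + 77 = (T**2 + 0*T) + 77 = (T**2 + 0) + 77 = T**2 + 77 = 77 + T**2)
(33252 + y)*(D(121) + 30544) = (33252 - 9471)*((77 + 121**2) + 30544) = 23781*((77 + 14641) + 30544) = 23781*(14718 + 30544) = 23781*45262 = 1076375622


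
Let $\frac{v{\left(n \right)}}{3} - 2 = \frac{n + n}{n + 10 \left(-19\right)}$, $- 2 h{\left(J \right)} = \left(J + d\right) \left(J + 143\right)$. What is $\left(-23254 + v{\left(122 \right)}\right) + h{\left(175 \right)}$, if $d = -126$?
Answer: $- \frac{527846}{17} \approx -31050.0$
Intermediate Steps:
$h{\left(J \right)} = - \frac{\left(-126 + J\right) \left(143 + J\right)}{2}$ ($h{\left(J \right)} = - \frac{\left(J - 126\right) \left(J + 143\right)}{2} = - \frac{\left(-126 + J\right) \left(143 + J\right)}{2}$)
$v{\left(n \right)} = 6 + \frac{6 n}{-190 + n}$ ($v{\left(n \right)} = 6 + 3 \frac{n + n}{n + 10 \left(-19\right)} = 6 + 3 \frac{2 n}{n - 190} = 6 + 3 \frac{2 n}{-190 + n} = 6 + \frac{6 n}{-190 + n}$)
$\left(-23254 + v{\left(122 \right)}\right) + h{\left(175 \right)} = \left(-23254 + \frac{12 \left(-95 + 122\right)}{-190 + 122}\right) - \left(- \frac{15043}{2} + \frac{30625}{2}\right) = \left(-23254 + 12 \frac{1}{-68} \cdot 27\right) - 7791 = \left(-23254 + 12 \left(- \frac{1}{68}\right) 27\right) - 7791 = \left(-23254 - \frac{81}{17}\right) - 7791 = - \frac{395399}{17} - 7791 = - \frac{527846}{17}$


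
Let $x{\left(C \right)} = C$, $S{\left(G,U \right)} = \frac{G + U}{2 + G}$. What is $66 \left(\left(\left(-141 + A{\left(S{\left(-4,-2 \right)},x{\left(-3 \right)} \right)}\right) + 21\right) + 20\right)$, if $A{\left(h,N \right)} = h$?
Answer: $-6402$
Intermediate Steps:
$S{\left(G,U \right)} = \frac{G + U}{2 + G}$
$66 \left(\left(\left(-141 + A{\left(S{\left(-4,-2 \right)},x{\left(-3 \right)} \right)}\right) + 21\right) + 20\right) = 66 \left(\left(\left(-141 + \frac{-4 - 2}{2 - 4}\right) + 21\right) + 20\right) = 66 \left(\left(\left(-141 + \frac{1}{-2} \left(-6\right)\right) + 21\right) + 20\right) = 66 \left(\left(\left(-141 - -3\right) + 21\right) + 20\right) = 66 \left(\left(\left(-141 + 3\right) + 21\right) + 20\right) = 66 \left(\left(-138 + 21\right) + 20\right) = 66 \left(-117 + 20\right) = 66 \left(-97\right) = -6402$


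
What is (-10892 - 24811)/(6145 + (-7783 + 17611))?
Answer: -35703/15973 ≈ -2.2352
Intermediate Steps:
(-10892 - 24811)/(6145 + (-7783 + 17611)) = -35703/(6145 + 9828) = -35703/15973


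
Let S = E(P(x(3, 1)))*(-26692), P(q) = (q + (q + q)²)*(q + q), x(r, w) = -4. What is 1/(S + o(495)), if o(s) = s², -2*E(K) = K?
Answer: -1/6161055 ≈ -1.6231e-7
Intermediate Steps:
P(q) = 2*q*(q + 4*q²) (P(q) = (q + (2*q)²)*(2*q) = (q + 4*q²)*(2*q) = 2*q*(q + 4*q²))
E(K) = -K/2
S = -6406080 (S = -(-4)²*(2 + 8*(-4))/2*(-26692) = -8*(2 - 32)*(-26692) = -8*(-30)*(-26692) = -½*(-480)*(-26692) = 240*(-26692) = -6406080)
1/(S + o(495)) = 1/(-6406080 + 495²) = 1/(-6406080 + 245025) = 1/(-6161055) = -1/6161055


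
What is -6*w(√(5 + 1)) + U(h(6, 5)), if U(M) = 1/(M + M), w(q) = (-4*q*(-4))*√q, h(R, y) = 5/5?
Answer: ½ - 96*6^(¾) ≈ -367.53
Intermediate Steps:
h(R, y) = 1 (h(R, y) = 5*(⅕) = 1)
w(q) = 16*q^(3/2) (w(q) = (16*q)*√q = 16*q^(3/2))
U(M) = 1/(2*M)
-6*w(√(5 + 1)) + U(h(6, 5)) = -96*(√(5 + 1))^(3/2) + (½)/1 = -96*(√6)^(3/2) + (½)*1 = -96*6^(¾) + ½ = ½ - 96*6^(¾)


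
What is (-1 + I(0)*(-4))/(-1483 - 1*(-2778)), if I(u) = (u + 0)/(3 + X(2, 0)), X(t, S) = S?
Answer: -1/1295 ≈ -0.00077220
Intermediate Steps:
I(u) = u/3 (I(u) = (u + 0)/(3 + 0) = u/3)
(-1 + I(0)*(-4))/(-1483 - 1*(-2778)) = (-1 + ((⅓)*0)*(-4))/(-1483 - 1*(-2778)) = (-1 + 0*(-4))/(-1483 + 2778) = (-1 + 0)/1295 = -1*1/1295 = -1/1295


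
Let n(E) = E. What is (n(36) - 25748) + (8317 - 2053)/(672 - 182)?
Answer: -6296308/245 ≈ -25699.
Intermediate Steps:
(n(36) - 25748) + (8317 - 2053)/(672 - 182) = (36 - 25748) + (8317 - 2053)/(672 - 182) = -25712 + 6264/490 = -25712 + 6264*(1/490) = -25712 + 3132/245 = -6296308/245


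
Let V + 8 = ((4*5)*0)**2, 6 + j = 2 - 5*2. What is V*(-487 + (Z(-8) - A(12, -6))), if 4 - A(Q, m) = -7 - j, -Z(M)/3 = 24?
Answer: 4448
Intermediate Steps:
j = -14 (j = -6 + (2 - 5*2) = -6 + (2 - 10) = -6 - 8 = -14)
V = -8 (V = -8 + ((4*5)*0)**2 = -8 + (20*0)**2 = -8 + 0**2 = -8 + 0 = -8)
Z(M) = -72 (Z(M) = -3*24 = -72)
A(Q, m) = -3 (A(Q, m) = 4 - (-7 - 1*(-14)) = 4 - (-7 + 14) = 4 - 1*7 = 4 - 7 = -3)
V*(-487 + (Z(-8) - A(12, -6))) = -8*(-487 + (-72 - 1*(-3))) = -8*(-487 + (-72 + 3)) = -8*(-487 - 69) = -8*(-556) = 4448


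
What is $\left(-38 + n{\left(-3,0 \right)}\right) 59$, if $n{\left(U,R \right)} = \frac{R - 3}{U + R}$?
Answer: $-2183$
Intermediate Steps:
$n{\left(U,R \right)} = \frac{-3 + R}{R + U}$
$\left(-38 + n{\left(-3,0 \right)}\right) 59 = \left(-38 + \frac{-3 + 0}{0 - 3}\right) 59 = \left(-38 + \frac{1}{-3} \left(-3\right)\right) 59 = \left(-38 - -1\right) 59 = \left(-38 + 1\right) 59 = \left(-37\right) 59 = -2183$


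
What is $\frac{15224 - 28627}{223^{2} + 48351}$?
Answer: $- \frac{13403}{98080} \approx -0.13665$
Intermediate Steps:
$\frac{15224 - 28627}{223^{2} + 48351} = - \frac{13403}{49729 + 48351} = - \frac{13403}{98080}$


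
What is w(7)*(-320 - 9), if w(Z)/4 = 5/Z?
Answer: -940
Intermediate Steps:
w(Z) = 20/Z (w(Z) = 4*(5/Z) = 20/Z)
w(7)*(-320 - 9) = (20/7)*(-320 - 9) = (20*(⅐))*(-329) = (20/7)*(-329) = -940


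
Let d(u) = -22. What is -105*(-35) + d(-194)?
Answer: 3653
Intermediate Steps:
-105*(-35) + d(-194) = -105*(-35) - 22 = 3675 - 22 = 3653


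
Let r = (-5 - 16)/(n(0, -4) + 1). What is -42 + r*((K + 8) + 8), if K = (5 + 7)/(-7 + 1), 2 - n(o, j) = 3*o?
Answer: -140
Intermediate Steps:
n(o, j) = 2 - 3*o
K = -2 (K = 12/(-6) = 12*(-⅙) = -2)
r = -7 (r = (-5 - 16)/((2 - 3*0) + 1) = -21/((2 + 0) + 1) = -21/(2 + 1) = -21/3 = -21*⅓ = -7)
-42 + r*((K + 8) + 8) = -42 - 7*((-2 + 8) + 8) = -42 - 7*(6 + 8) = -42 - 7*14 = -42 - 98 = -140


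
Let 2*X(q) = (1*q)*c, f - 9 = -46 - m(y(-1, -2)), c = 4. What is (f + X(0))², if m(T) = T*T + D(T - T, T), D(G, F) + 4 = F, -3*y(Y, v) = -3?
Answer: 1225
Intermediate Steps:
y(Y, v) = 1 (y(Y, v) = -⅓*(-3) = 1)
D(G, F) = -4 + F
m(T) = -4 + T + T² (m(T) = T*T + (-4 + T) = T² + (-4 + T) = -4 + T + T²)
f = -35 (f = 9 + (-46 - (-4 + 1 + 1²)) = 9 + (-46 - (-4 + 1 + 1)) = 9 + (-46 - 1*(-2)) = 9 + (-46 + 2) = 9 - 44 = -35)
X(q) = 2*q (X(q) = ((1*q)*4)/2 = (q*4)/2 = (4*q)/2 = 2*q)
(f + X(0))² = (-35 + 2*0)² = (-35 + 0)² = (-35)² = 1225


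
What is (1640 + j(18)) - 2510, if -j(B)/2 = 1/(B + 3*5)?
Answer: -28712/33 ≈ -870.06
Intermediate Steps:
j(B) = -2/(15 + B) (j(B) = -2/(B + 3*5) = -2/(B + 15) = -2/(15 + B))
(1640 + j(18)) - 2510 = (1640 - 2/(15 + 18)) - 2510 = (1640 - 2/33) - 2510 = 54118/33 - 2510 = -28712/33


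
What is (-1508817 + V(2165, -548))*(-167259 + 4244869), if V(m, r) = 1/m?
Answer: -2663975034615688/433 ≈ -6.1524e+12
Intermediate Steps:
(-1508817 + V(2165, -548))*(-167259 + 4244869) = (-1508817 + 1/2165)*(-167259 + 4244869) = (-1508817 + 1/2165)*4077610 = -3266588804/2165*4077610 = -2663975034615688/433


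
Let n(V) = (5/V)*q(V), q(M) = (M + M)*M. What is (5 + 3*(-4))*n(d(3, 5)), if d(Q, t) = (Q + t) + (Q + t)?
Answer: -1120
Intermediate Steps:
d(Q, t) = 2*Q + 2*t
q(M) = 2*M² (q(M) = (2*M)*M = 2*M²)
n(V) = 10*V (n(V) = (5/V)*(2*V²) = 10*V)
(5 + 3*(-4))*n(d(3, 5)) = (5 + 3*(-4))*(10*(2*3 + 2*5)) = (5 - 12)*(10*(6 + 10)) = -70*16 = -7*160 = -1120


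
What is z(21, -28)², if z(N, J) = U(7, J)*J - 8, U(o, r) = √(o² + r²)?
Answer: 653136 + 3136*√17 ≈ 6.6607e+5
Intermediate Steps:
z(N, J) = -8 + J*√(49 + J²) (z(N, J) = √(7² + J²)*J - 8 = √(49 + J²)*J - 8 = J*√(49 + J²) - 8 = -8 + J*√(49 + J²))
z(21, -28)² = (-8 - 28*√(49 + (-28)²))² = (-8 - 28*√(49 + 784))² = (-8 - 196*√17)²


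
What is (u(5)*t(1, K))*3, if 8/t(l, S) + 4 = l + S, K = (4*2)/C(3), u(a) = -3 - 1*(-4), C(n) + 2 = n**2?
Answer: -168/13 ≈ -12.923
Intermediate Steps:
C(n) = -2 + n**2
u(a) = 1 (u(a) = -3 + 4 = 1)
K = 8/7 (K = (4*2)/(-2 + 3**2) = 8/(-2 + 9) = 8/7 ≈ 1.1429)
t(l, S) = 8/(-4 + S + l) (t(l, S) = 8/(-4 + (l + S)) = 8/(-4 + (S + l)) = 8/(-4 + S + l))
(u(5)*t(1, K))*3 = (1*(8/(-4 + 8/7 + 1)))*3 = (1*(8/(-13/7)))*3 = (1*(8*(-7/13)))*3 = (1*(-56/13))*3 = -56/13*3 = -168/13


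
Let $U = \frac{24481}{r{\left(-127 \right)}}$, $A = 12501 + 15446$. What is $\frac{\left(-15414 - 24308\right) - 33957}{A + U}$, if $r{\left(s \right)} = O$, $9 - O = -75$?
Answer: $- \frac{6189036}{2372029} \approx -2.6092$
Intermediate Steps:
$O = 84$ ($O = 9 - -75 = 9 + 75 = 84$)
$r{\left(s \right)} = 84$
$A = 27947$
$U = \frac{24481}{84} \approx 291.44$
$\frac{\left(-15414 - 24308\right) - 33957}{A + U} = \frac{\left(-15414 - 24308\right) - 33957}{27947 + \frac{24481}{84}} = \frac{-39722 - 33957}{\frac{2372029}{84}} = \left(-73679\right) \frac{84}{2372029} = - \frac{6189036}{2372029}$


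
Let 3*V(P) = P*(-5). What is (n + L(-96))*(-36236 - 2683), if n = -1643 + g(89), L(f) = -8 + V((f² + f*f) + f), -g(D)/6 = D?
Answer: 1274402655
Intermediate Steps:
g(D) = -6*D
V(P) = -5*P/3 (V(P) = (P*(-5))/3 = (-5*P)/3 = -5*P/3)
L(f) = -8 - 10*f²/3 - 5*f/3 (L(f) = -8 - 5*((f² + f*f) + f)/3 = -8 - 5*((f² + f²) + f)/3 = -8 - 5*(2*f² + f)/3 = -8 - 5*(f + 2*f²)/3 = -8 + (-10*f²/3 - 5*f/3) = -8 - 10*f²/3 - 5*f/3)
n = -2177 (n = -1643 - 6*89 = -1643 - 534 = -2177)
(n + L(-96))*(-36236 - 2683) = (-2177 + (-8 - 5/3*(-96)*(1 + 2*(-96))))*(-36236 - 2683) = (-2177 + (-8 - 5/3*(-96)*(1 - 192)))*(-38919) = (-2177 + (-8 - 5/3*(-96)*(-191)))*(-38919) = (-2177 + (-8 - 30560))*(-38919) = (-2177 - 30568)*(-38919) = -32745*(-38919) = 1274402655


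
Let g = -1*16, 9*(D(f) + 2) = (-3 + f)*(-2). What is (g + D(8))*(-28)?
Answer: 4816/9 ≈ 535.11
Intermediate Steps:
D(f) = -4/3 - 2*f/9 (D(f) = -2 + ((-3 + f)*(-2))/9 = -2 + (6 - 2*f)/9 = -2 + (⅔ - 2*f/9) = -4/3 - 2*f/9)
g = -16
(g + D(8))*(-28) = (-16 + (-4/3 - 2/9*8))*(-28) = (-16 + (-4/3 - 16/9))*(-28) = (-16 - 28/9)*(-28) = -172/9*(-28) = 4816/9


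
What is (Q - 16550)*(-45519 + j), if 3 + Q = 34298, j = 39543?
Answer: -106044120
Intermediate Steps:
Q = 34295 (Q = -3 + 34298 = 34295)
(Q - 16550)*(-45519 + j) = (34295 - 16550)*(-45519 + 39543) = 17745*(-5976) = -106044120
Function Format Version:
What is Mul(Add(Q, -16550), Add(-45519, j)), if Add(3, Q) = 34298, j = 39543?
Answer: -106044120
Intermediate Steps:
Q = 34295 (Q = Add(-3, 34298) = 34295)
Mul(Add(Q, -16550), Add(-45519, j)) = Mul(Add(34295, -16550), Add(-45519, 39543)) = Mul(17745, -5976) = -106044120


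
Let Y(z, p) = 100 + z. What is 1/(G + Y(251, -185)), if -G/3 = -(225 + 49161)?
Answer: 1/148509 ≈ 6.7336e-6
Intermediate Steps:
G = 148158 (G = -(-3)*(225 + 49161) = -(-3)*49386 = -3*(-49386) = 148158)
1/(G + Y(251, -185)) = 1/(148158 + (100 + 251)) = 1/(148158 + 351) = 1/148509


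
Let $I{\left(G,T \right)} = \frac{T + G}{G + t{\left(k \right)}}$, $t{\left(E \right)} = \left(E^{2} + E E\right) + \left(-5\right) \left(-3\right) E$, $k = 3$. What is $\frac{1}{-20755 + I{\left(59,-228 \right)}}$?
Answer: $- \frac{122}{2532279} \approx -4.8178 \cdot 10^{-5}$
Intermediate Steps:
$t{\left(E \right)} = 2 E^{2} + 15 E$ ($t{\left(E \right)} = \left(E^{2} + E^{2}\right) + 15 E = 2 E^{2} + 15 E$)
$I{\left(G,T \right)} = \frac{G + T}{63 + G}$ ($I{\left(G,T \right)} = \frac{T + G}{G + 3 \left(15 + 2 \cdot 3\right)} = \frac{G + T}{G + 3 \left(15 + 6\right)} = \frac{G + T}{G + 3 \cdot 21} = \frac{G + T}{G + 63} = \frac{G + T}{63 + G}$)
$\frac{1}{-20755 + I{\left(59,-228 \right)}} = \frac{1}{-20755 + \frac{59 - 228}{63 + 59}} = \frac{1}{-20755 + \frac{1}{122} \left(-169\right)} = \frac{1}{-20755 - \frac{169}{122}} = \frac{1}{- \frac{2532279}{122}} = - \frac{122}{2532279}$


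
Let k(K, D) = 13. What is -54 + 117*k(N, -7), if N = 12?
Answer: 1467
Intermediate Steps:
-54 + 117*k(N, -7) = -54 + 117*13 = -54 + 1521 = 1467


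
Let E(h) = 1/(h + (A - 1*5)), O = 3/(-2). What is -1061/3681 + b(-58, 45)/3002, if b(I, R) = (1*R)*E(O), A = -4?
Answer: -11203142/38676267 ≈ -0.28966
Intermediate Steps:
O = -3/2 (O = 3*(-½) = -3/2 ≈ -1.5000)
E(h) = 1/(-9 + h) (E(h) = 1/(h + (-4 - 1*5)) = 1/(h + (-4 - 5)) = 1/(h - 9) = 1/(-9 + h))
b(I, R) = -2*R/21 (b(I, R) = (1*R)/(-9 - 3/2) = R/(-21/2) = R*(-2/21) = -2*R/21)
-1061/3681 + b(-58, 45)/3002 = -1061/3681 - 2/21*45/3002 = -1061*1/3681 - 30/7*1/3002 = -1061/3681 - 15/10507 = -11203142/38676267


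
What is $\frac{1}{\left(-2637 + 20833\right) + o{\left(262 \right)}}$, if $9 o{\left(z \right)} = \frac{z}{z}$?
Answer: $\frac{9}{163765} \approx 5.4957 \cdot 10^{-5}$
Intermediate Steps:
$o{\left(z \right)} = \frac{1}{9}$ ($o{\left(z \right)} = \frac{z \frac{1}{z}}{9} = \frac{1}{9} \cdot 1 = \frac{1}{9}$)
$\frac{1}{\left(-2637 + 20833\right) + o{\left(262 \right)}} = \frac{1}{\left(-2637 + 20833\right) + \frac{1}{9}} = \frac{1}{18196 + \frac{1}{9}} = \frac{1}{\frac{163765}{9}} = \frac{9}{163765}$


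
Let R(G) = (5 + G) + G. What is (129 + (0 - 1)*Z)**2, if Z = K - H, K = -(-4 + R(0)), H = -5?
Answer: 15625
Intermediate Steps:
R(G) = 5 + 2*G
K = -1 (K = -(-4 + (5 + 2*0)) = -(-4 + (5 + 0)) = -(-4 + 5) = -1*1 = -1)
Z = 4 (Z = -1 - 1*(-5) = -1 + 5 = 4)
(129 + (0 - 1)*Z)**2 = (129 + (0 - 1)*4)**2 = (129 - 1*4)**2 = (129 - 4)**2 = 125**2 = 15625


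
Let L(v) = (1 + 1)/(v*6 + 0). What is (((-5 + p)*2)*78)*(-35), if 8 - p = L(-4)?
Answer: -16835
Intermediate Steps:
L(v) = 1/(3*v) (L(v) = 2/(6*v + 0) = 2/((6*v)) = 2*(1/(6*v)) = 1/(3*v))
p = 97/12 (p = 8 - 1/(3*(-4)) = 8 - (-1)/(3*4) = 8 - 1*(-1/12) = 8 + 1/12 = 97/12 ≈ 8.0833)
(((-5 + p)*2)*78)*(-35) = (((-5 + 97/12)*2)*78)*(-35) = (((37/12)*2)*78)*(-35) = ((37/6)*78)*(-35) = 481*(-35) = -16835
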